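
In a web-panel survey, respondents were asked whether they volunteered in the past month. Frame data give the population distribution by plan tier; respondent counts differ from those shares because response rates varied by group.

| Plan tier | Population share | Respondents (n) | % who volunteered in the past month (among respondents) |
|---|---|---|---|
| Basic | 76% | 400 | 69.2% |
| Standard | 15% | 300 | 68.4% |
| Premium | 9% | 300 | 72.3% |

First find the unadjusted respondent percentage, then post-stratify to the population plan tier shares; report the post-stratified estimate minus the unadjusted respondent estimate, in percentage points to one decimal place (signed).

-0.5 percentage points

Unadjusted (pooled respondent) estimate weights by respondent counts:
  (400/1000)×69.2 + (300/1000)×68.4 + (300/1000)×72.3 = 69.89%
Post-stratified estimate weights by population shares:
  0.76×69.2 + 0.15×68.4 + 0.09×72.3 = 69.359%
Difference = 69.359 − 69.89 = -0.531 pp.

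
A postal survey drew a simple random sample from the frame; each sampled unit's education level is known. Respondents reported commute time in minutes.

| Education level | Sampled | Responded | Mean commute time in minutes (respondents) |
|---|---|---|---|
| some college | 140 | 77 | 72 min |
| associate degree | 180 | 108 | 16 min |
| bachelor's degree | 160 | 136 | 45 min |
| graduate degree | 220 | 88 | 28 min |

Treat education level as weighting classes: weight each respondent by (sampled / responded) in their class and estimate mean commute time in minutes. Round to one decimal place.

Class response rates: some college 77/140 = 55%, associate degree 108/180 = 60%, bachelor's degree 136/160 = 85%, graduate degree 88/220 = 40%.
Each respondent's weight = sampled/responded in their class; summing within a class gives n_sampled, so:
  some college: 140 × 72 = 10,080
  associate degree: 180 × 16 = 2880
  bachelor's degree: 160 × 45 = 7200
  graduate degree: 220 × 28 = 6160
Adjusted estimate = 26,320 / 700 = 37.6 → 37.6.

37.6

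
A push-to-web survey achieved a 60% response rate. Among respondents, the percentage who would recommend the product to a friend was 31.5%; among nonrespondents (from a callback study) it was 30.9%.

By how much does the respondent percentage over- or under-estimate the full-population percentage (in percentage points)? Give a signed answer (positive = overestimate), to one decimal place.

Nonresponse fraction = 1 − 0.6 = 0.4.
Bias = (nonresponse fraction) × (respondent percentage − nonrespondent percentage)
     = 0.4 × (31.5 − 30.9) = 0.4 × 0.6 = 0.24.

+0.2 percentage points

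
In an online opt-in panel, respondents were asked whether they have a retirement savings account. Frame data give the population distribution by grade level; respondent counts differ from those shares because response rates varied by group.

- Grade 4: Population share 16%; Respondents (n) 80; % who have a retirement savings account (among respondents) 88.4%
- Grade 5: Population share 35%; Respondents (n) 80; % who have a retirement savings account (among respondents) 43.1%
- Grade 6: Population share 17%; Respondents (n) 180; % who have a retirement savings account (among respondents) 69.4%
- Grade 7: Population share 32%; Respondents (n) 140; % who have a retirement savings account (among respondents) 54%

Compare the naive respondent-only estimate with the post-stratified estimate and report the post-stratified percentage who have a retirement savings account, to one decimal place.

Without adjustment, the pooled respondent share is:
  (80/480)×88.4 + (80/480)×43.1 + (180/480)×69.4 + (140/480)×54 = 63.6917%
Post-stratified estimate weights by population shares:
  0.16×88.4 + 0.35×43.1 + 0.17×69.4 + 0.32×54 = 58.307%

58.3%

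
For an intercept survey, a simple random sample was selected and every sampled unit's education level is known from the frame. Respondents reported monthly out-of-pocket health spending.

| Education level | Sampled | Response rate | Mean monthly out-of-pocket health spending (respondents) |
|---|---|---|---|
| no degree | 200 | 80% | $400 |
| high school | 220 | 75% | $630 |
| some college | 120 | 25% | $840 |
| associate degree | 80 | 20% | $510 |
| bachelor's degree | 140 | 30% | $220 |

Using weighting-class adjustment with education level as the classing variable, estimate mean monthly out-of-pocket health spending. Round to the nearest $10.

$510

With weight = n_sampled/n_responded per class, the weighted class total is n_sampled:
  no degree: 200 × 400 = 80,000
  high school: 220 × 630 = 138,600
  some college: 120 × 840 = 100,800
  associate degree: 80 × 510 = 40,800
  bachelor's degree: 140 × 220 = 30,800
Adjusted estimate = 391,000 / 760 = 514.474 → $510.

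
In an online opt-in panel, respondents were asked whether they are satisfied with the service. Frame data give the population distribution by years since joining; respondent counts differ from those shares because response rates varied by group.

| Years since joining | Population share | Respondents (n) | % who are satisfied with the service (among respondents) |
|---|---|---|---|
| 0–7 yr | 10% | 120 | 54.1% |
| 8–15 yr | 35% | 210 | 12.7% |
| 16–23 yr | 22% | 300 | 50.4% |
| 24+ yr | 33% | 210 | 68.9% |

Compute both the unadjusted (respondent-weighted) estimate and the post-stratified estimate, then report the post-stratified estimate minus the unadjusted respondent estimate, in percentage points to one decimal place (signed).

-2.4 percentage points

Without adjustment, the pooled respondent share is:
  (120/840)×54.1 + (210/840)×12.7 + (300/840)×50.4 + (210/840)×68.9 = 46.1286%
Post-stratifying to population shares instead:
  0.1×54.1 + 0.35×12.7 + 0.22×50.4 + 0.33×68.9 = 43.68%
Difference = 43.68 − 46.1286 = -2.4486 pp.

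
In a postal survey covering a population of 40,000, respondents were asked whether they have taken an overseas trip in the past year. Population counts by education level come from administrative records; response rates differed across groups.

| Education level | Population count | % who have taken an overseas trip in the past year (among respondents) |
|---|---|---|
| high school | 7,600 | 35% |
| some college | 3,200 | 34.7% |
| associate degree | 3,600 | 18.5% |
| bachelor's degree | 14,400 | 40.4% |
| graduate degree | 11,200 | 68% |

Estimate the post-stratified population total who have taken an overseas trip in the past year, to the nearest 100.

Estimated count per cell = population count × respondent percentage:
  high school: 7,600 × 35% = 2660
  some college: 3,200 × 34.7% = 1110.4
  associate degree: 3,600 × 18.5% = 666
  bachelor's degree: 14,400 × 40.4% = 5817.6
  graduate degree: 11,200 × 68% = 7616
Estimated total = 17,870 → 17,900.

17,900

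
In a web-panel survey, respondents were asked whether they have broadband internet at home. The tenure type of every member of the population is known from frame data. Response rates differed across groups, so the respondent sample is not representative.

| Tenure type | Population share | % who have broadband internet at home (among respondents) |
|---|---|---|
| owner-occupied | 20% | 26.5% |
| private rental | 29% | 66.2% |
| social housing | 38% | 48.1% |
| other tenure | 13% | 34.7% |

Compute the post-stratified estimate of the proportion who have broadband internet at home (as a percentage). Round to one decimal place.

Reweight to the known tenure type distribution:
  owner-occupied: 0.2 × 26.5 = 5.3
  private rental: 0.29 × 66.2 = 19.198
  social housing: 0.38 × 48.1 = 18.278
  other tenure: 0.13 × 34.7 = 4.511
Post-stratified estimate = 47.287 → 47.3%.

47.3%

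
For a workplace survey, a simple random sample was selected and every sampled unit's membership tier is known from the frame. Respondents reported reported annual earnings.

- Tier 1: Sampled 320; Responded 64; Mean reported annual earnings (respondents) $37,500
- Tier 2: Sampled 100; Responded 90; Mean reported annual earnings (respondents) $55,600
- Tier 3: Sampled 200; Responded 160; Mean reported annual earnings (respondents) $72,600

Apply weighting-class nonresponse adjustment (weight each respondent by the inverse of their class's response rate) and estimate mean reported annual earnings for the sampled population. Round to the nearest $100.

Response rates by class: Tier 1 64/320 = 20%, Tier 2 90/100 = 90%, Tier 3 160/200 = 80%.
Each respondent's weight = sampled/responded in their class; summing within a class gives n_sampled, so:
  Tier 1: 320 × 37,500 = 12,000,000
  Tier 2: 100 × 55,600 = 5,560,000
  Tier 3: 200 × 72,600 = 14,520,000
Adjusted estimate = 32,080,000 / 620 = 51741.9 → $51,700.

$51,700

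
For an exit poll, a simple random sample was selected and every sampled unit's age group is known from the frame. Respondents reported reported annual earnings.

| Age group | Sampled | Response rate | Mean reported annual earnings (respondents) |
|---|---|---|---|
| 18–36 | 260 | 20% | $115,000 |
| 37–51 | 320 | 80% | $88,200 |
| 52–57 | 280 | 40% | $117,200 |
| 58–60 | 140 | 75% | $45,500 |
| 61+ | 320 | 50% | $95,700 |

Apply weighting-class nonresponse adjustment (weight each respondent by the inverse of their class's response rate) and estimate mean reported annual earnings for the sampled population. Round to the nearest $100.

With weight = n_sampled/n_responded per class, the weighted class total is n_sampled:
  18–36: 260 × 115,000 = 29,900,000
  37–51: 320 × 88,200 = 28,224,000
  52–57: 280 × 117,200 = 32,816,000
  58–60: 140 × 45,500 = 6,370,000
  61+: 320 × 95,700 = 30,624,000
Adjusted estimate = 127,934,000 / 1,320 = 96919.7 → $96,900.

$96,900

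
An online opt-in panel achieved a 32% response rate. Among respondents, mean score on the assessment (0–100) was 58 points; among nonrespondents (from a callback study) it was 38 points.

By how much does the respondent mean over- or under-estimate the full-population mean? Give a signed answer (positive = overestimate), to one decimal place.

Nonresponse fraction = 1 − 0.32 = 0.68.
Bias = (nonresponse fraction) × (respondent mean − nonrespondent mean)
     = 0.68 × (58 − 38) = 0.68 × 20 = 13.6.

+13.6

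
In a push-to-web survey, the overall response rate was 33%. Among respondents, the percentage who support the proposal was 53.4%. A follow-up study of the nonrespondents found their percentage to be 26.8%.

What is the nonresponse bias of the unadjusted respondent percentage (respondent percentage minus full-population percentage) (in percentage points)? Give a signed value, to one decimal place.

Nonresponse fraction = 1 − 0.33 = 0.67.
Bias = (nonresponse fraction) × (respondent percentage − nonrespondent percentage)
     = 0.67 × (53.4 − 26.8) = 0.67 × 26.6 = 17.822.

+17.8 percentage points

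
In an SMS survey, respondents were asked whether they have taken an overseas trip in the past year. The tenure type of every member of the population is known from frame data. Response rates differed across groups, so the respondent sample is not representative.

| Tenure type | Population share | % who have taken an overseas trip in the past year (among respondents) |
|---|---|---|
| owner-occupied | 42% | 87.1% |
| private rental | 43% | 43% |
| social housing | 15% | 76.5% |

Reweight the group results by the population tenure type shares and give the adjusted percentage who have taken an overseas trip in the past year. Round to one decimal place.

Each cell contributes population-share × respondent value:
  owner-occupied: 0.42 × 87.1 = 36.582
  private rental: 0.43 × 43 = 18.49
  social housing: 0.15 × 76.5 = 11.475
Post-stratified estimate = 66.547 → 66.5%.

66.5%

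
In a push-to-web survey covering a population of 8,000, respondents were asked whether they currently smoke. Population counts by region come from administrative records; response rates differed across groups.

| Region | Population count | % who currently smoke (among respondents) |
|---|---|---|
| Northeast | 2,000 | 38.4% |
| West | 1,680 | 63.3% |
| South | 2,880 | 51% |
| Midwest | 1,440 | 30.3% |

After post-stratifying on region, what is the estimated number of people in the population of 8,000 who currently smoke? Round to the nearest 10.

3,740

Each cell contributes its population count × the respondent rate:
  Northeast: 2,000 × 38.4% = 768
  West: 1,680 × 63.3% = 1063.44
  South: 2,880 × 51% = 1468.8
  Midwest: 1,440 × 30.3% = 436.32
Estimated total = 3736.56 → 3,740.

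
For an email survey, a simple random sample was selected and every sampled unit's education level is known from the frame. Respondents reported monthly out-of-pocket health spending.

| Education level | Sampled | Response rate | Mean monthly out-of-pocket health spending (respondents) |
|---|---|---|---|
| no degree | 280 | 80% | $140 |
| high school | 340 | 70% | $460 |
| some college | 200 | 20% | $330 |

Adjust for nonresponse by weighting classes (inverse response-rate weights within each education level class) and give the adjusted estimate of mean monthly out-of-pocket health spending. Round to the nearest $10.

Weighting each respondent by the inverse class response rate inflates each class back to its sampled size, so the class weight is n_sampled:
  no degree: 280 × 140 = 39,200
  high school: 340 × 460 = 156,400
  some college: 200 × 330 = 66,000
Adjusted estimate = 261,600 / 820 = 319.024 → $320.

$320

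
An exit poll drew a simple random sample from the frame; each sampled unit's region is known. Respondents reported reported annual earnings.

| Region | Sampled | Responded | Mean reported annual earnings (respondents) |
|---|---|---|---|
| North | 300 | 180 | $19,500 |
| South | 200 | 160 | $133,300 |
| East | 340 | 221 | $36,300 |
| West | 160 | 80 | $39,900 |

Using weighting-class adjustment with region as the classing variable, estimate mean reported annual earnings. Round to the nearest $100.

$51,200

Response rates by class: North 180/300 = 60%, South 160/200 = 80%, East 221/340 = 65%, West 80/160 = 50%.
Inverse-response-rate weighting restores each class to its sampled count, so class totals weight by n_sampled:
  North: 300 × 19,500 = 5,850,000
  South: 200 × 133,300 = 26,660,000
  East: 340 × 36,300 = 12,342,000
  West: 160 × 39,900 = 6,384,000
Adjusted estimate = 51,236,000 / 1,000 = 51,236 → $51,200.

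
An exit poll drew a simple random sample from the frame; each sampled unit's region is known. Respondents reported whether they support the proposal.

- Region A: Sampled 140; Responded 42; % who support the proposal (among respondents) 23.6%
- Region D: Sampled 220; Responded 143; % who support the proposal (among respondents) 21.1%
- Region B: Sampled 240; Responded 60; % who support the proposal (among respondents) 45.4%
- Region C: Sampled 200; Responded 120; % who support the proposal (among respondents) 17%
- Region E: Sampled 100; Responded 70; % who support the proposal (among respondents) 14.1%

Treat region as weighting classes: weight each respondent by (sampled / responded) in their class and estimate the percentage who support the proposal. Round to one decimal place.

26.3%

Class response rates: Region A 42/140 = 30%, Region D 143/220 = 65%, Region B 60/240 = 25%, Region C 120/200 = 60%, Region E 70/100 = 70%.
Each respondent's weight = sampled/responded in their class; summing within a class gives n_sampled, so:
  Region A: 140 × 23.6 = 3304
  Region D: 220 × 21.1 = 4642
  Region B: 240 × 45.4 = 10,896
  Region C: 200 × 17 = 3400
  Region E: 100 × 14.1 = 1410
Adjusted estimate = 23,652 / 900 = 26.28 → 26.3%.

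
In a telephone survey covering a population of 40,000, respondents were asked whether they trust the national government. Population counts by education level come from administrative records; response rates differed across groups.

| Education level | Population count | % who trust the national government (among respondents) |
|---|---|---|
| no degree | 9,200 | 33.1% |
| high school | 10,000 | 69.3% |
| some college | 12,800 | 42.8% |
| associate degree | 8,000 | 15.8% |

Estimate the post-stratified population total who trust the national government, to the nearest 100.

Apply each group's respondent rate to its population count:
  no degree: 9,200 × 33.1% = 3045.2
  high school: 10,000 × 69.3% = 6930
  some college: 12,800 × 42.8% = 5478.4
  associate degree: 8,000 × 15.8% = 1264
Estimated total = 16717.6 → 16,700.

16,700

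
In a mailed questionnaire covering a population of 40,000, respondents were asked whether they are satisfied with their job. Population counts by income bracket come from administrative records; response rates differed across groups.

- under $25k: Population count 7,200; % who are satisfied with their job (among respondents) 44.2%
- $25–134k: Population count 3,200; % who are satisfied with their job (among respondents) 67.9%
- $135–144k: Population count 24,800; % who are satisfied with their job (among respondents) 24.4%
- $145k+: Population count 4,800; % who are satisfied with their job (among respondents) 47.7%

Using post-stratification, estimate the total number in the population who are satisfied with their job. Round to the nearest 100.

Apply each group's respondent rate to its population count:
  under $25k: 7,200 × 44.2% = 3182.4
  $25–134k: 3,200 × 67.9% = 2172.8
  $135–144k: 24,800 × 24.4% = 6051.2
  $145k+: 4,800 × 47.7% = 2289.6
Estimated total = 13,696 → 13,700.

13,700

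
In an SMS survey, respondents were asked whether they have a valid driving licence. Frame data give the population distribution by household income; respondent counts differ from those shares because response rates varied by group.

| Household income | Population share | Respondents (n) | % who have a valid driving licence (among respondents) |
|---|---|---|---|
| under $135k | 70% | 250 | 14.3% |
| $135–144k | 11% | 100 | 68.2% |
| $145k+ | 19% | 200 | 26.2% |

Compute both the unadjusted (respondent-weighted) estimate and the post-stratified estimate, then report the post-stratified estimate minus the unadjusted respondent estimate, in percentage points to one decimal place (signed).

-5.9 percentage points

Naive respondent-only estimate (weights = respondent counts):
  (250/550)×14.3 + (100/550)×68.2 + (200/550)×26.2 = 28.4273%
Post-stratifying to population shares instead:
  0.7×14.3 + 0.11×68.2 + 0.19×26.2 = 22.49%
Difference = 22.49 − 28.4273 = -5.9373 pp.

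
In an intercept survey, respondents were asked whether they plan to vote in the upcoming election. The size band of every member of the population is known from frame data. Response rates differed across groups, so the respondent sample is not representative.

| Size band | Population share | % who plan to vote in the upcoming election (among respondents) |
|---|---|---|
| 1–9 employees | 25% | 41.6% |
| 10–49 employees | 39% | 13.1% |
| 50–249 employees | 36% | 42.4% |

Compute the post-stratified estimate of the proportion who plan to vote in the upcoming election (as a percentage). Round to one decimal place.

Reweight to the known size band distribution:
  1–9 employees: 0.25 × 41.6 = 10.4
  10–49 employees: 0.39 × 13.1 = 5.109
  50–249 employees: 0.36 × 42.4 = 15.264
Post-stratified estimate = 30.773 → 30.8%.

30.8%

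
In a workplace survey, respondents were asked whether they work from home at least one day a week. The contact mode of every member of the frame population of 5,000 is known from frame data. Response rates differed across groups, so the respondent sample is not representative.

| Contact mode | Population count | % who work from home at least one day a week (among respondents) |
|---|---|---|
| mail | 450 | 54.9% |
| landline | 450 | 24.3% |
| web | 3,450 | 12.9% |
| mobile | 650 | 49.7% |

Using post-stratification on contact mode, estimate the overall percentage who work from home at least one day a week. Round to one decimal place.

22.5%

Post-stratification weights by population share, not respondent share:
  mail: (450/5,000) × 54.9 = 4.941
  landline: (450/5,000) × 24.3 = 2.187
  web: (3,450/5,000) × 12.9 = 8.901
  mobile: (650/5,000) × 49.7 = 6.461
Post-stratified estimate = 22.49 → 22.5%.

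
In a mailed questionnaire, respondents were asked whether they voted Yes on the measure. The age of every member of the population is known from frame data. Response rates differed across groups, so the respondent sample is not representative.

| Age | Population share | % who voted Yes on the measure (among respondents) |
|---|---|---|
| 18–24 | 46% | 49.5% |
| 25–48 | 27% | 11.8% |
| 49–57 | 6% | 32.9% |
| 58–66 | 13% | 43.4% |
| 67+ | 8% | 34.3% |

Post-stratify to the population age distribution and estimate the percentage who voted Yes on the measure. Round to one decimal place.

Each cell contributes population-share × respondent value:
  18–24: 0.46 × 49.5 = 22.77
  25–48: 0.27 × 11.8 = 3.186
  49–57: 0.06 × 32.9 = 1.974
  58–66: 0.13 × 43.4 = 5.642
  67+: 0.08 × 34.3 = 2.744
Post-stratified estimate = 36.316 → 36.3%.

36.3%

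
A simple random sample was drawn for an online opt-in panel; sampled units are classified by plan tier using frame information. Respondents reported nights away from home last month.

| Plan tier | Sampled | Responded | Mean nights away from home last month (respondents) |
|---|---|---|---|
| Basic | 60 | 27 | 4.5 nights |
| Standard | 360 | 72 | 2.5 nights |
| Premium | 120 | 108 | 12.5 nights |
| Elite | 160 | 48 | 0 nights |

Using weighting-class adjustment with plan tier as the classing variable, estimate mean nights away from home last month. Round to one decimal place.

Class response rates: Basic 27/60 = 45%, Standard 72/360 = 20%, Premium 108/120 = 90%, Elite 48/160 = 30%.
With weight = n_sampled/n_responded per class, the weighted class total is n_sampled:
  Basic: 60 × 4.5 = 270
  Standard: 360 × 2.5 = 900
  Premium: 120 × 12.5 = 1500
  Elite: 160 × 0 = 0
Adjusted estimate = 2670 / 700 = 3.81429 → 3.8.

3.8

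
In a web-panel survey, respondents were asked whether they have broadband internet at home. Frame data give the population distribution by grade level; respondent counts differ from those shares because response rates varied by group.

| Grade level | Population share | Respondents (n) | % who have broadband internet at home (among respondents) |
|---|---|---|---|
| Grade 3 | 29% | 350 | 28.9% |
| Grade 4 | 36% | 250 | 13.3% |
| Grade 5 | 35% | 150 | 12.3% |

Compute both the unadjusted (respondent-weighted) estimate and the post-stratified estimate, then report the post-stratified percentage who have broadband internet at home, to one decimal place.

Naive respondent-only estimate (weights = respondent counts):
  (350/750)×28.9 + (250/750)×13.3 + (150/750)×12.3 = 20.38%
Post-stratified estimate weights by population shares:
  0.29×28.9 + 0.36×13.3 + 0.35×12.3 = 17.474%

17.5%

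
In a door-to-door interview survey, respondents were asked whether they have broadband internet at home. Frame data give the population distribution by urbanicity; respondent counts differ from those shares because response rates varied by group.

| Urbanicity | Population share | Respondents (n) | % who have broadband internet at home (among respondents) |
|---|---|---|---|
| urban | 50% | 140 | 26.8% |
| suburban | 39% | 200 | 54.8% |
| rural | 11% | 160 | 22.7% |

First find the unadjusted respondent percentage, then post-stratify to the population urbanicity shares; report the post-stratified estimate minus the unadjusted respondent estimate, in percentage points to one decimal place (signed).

+0.6 percentage points

Naive respondent-only estimate (weights = respondent counts):
  (140/500)×26.8 + (200/500)×54.8 + (160/500)×22.7 = 36.688%
Reweighting by population urbanicity shares:
  0.5×26.8 + 0.39×54.8 + 0.11×22.7 = 37.269%
Difference = 37.269 − 36.688 = 0.581 pp.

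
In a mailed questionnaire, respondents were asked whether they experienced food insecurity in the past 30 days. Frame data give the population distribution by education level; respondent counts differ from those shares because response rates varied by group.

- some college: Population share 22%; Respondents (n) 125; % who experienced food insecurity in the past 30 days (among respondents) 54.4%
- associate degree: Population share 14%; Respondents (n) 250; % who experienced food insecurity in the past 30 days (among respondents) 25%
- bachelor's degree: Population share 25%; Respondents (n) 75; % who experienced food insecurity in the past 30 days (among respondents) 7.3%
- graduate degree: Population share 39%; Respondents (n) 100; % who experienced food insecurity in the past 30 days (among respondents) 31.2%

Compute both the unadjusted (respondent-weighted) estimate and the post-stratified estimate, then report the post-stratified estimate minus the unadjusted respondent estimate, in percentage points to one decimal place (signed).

Naive respondent-only estimate (weights = respondent counts):
  (125/550)×54.4 + (250/550)×25 + (75/550)×7.3 + (100/550)×31.2 = 30.3955%
Post-stratifying to population shares instead:
  0.22×54.4 + 0.14×25 + 0.25×7.3 + 0.39×31.2 = 29.461%
Difference = 29.461 − 30.3955 = -0.9345 pp.

-0.9 percentage points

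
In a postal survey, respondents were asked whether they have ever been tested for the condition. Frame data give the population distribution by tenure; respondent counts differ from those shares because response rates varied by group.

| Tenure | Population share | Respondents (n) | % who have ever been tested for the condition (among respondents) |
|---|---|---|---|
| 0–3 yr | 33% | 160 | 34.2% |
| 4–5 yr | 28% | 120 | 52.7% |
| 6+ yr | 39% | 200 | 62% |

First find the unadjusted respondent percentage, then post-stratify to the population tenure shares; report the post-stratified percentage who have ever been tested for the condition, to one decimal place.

50.2%

Naive respondent-only estimate (weights = respondent counts):
  (160/480)×34.2 + (120/480)×52.7 + (200/480)×62 = 50.4083%
Reweighting by population tenure shares:
  0.33×34.2 + 0.28×52.7 + 0.39×62 = 50.222%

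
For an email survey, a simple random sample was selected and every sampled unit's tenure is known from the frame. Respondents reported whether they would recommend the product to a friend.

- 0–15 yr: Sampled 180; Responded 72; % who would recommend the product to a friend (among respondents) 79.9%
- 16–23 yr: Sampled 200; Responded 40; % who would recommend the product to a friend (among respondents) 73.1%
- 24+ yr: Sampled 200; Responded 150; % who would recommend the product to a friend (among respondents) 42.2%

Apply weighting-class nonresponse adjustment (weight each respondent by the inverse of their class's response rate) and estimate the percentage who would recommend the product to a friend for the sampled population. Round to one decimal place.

Response rates by class: 0–15 yr 72/180 = 40%, 16–23 yr 40/200 = 20%, 24+ yr 150/200 = 75%.
Inverse-response-rate weighting restores each class to its sampled count, so class totals weight by n_sampled:
  0–15 yr: 180 × 79.9 = 14382
  16–23 yr: 200 × 73.1 = 14620
  24+ yr: 200 × 42.2 = 8440
Adjusted estimate = 37,442 / 580 = 64.5552 → 64.6%.

64.6%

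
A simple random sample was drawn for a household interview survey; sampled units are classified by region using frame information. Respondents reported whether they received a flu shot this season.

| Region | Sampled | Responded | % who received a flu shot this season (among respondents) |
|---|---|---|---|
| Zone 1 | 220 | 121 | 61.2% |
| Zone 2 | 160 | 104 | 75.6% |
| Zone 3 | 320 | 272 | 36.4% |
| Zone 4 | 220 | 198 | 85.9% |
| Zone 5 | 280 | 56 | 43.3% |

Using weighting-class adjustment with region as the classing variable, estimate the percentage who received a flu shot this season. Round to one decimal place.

56.9%

Class response rates: Zone 1 121/220 = 55%, Zone 2 104/160 = 65%, Zone 3 272/320 = 85%, Zone 4 198/220 = 90%, Zone 5 56/280 = 20%.
Inverse-response-rate weighting restores each class to its sampled count, so class totals weight by n_sampled:
  Zone 1: 220 × 61.2 = 13,464
  Zone 2: 160 × 75.6 = 12,096
  Zone 3: 320 × 36.4 = 11,648
  Zone 4: 220 × 85.9 = 18,898
  Zone 5: 280 × 43.3 = 12,124
Adjusted estimate = 68,230 / 1,200 = 56.8583 → 56.9%.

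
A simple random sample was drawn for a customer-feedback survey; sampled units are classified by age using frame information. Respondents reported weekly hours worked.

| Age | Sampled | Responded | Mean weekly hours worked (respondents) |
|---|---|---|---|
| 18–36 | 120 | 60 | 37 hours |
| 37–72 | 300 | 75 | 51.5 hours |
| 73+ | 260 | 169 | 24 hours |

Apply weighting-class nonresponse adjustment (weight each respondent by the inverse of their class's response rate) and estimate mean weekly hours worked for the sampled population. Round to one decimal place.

38.4

Response rates by class: 18–36 60/120 = 50%, 37–72 75/300 = 25%, 73+ 169/260 = 65%.
Each respondent's weight = sampled/responded in their class; summing within a class gives n_sampled, so:
  18–36: 120 × 37 = 4440
  37–72: 300 × 51.5 = 15,450
  73+: 260 × 24 = 6240
Adjusted estimate = 26,130 / 680 = 38.4265 → 38.4.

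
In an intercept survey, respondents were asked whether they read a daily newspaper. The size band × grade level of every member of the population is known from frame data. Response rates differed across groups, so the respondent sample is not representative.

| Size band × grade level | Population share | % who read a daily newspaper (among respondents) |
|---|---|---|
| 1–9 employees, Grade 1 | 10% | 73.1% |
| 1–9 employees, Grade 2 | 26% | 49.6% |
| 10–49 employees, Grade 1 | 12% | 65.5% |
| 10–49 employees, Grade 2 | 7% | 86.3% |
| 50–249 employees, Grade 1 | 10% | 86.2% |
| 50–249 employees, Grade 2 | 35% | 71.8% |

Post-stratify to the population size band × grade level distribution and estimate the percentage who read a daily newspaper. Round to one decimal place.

Weight each group's respondent value by its population share:
  1–9 employees, Grade 1: 0.1 × 73.1 = 7.31
  1–9 employees, Grade 2: 0.26 × 49.6 = 12.896
  10–49 employees, Grade 1: 0.12 × 65.5 = 7.86
  10–49 employees, Grade 2: 0.07 × 86.3 = 6.041
  50–249 employees, Grade 1: 0.1 × 86.2 = 8.62
  50–249 employees, Grade 2: 0.35 × 71.8 = 25.13
Post-stratified estimate = 67.857 → 67.9%.

67.9%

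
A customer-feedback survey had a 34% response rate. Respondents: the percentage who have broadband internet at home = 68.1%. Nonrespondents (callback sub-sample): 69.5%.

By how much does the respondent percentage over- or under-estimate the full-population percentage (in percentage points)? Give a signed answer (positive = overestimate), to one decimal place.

-0.9 percentage points

Nonresponse fraction = 1 − 0.34 = 0.66.
Bias = (nonresponse fraction) × (respondent percentage − nonrespondent percentage)
     = 0.66 × (68.1 − 69.5) = 0.66 × -1.4 = -0.924.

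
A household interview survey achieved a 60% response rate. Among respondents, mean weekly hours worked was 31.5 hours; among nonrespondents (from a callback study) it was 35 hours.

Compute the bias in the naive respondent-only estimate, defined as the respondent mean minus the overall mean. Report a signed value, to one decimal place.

-1.4

Nonresponse fraction = 1 − 0.6 = 0.4.
Bias = (nonresponse fraction) × (respondent mean − nonrespondent mean)
     = 0.4 × (31.5 − 35) = 0.4 × -3.5 = -1.4.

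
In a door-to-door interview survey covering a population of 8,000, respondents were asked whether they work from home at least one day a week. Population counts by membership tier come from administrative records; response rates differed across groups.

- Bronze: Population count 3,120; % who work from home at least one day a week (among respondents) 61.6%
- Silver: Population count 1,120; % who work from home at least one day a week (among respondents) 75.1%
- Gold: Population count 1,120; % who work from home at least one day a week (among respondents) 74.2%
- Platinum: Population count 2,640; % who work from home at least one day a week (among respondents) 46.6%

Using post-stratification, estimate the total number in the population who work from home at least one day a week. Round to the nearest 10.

4,820

Apply each group's respondent rate to its population count:
  Bronze: 3,120 × 61.6% = 1921.92
  Silver: 1,120 × 75.1% = 841.12
  Gold: 1,120 × 74.2% = 831.04
  Platinum: 2,640 × 46.6% = 1230.24
Estimated total = 4824.32 → 4,820.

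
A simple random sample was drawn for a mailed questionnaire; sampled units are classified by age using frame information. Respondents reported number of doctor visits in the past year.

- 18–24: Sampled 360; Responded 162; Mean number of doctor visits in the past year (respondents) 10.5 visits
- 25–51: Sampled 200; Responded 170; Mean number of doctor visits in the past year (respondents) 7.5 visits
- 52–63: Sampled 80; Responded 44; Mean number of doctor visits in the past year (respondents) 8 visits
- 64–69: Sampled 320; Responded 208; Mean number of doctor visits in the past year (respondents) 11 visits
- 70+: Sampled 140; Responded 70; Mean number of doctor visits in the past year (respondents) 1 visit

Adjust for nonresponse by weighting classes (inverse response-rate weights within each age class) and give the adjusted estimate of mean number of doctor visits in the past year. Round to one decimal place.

8.7

Class response rates: 18–24 162/360 = 45%, 25–51 170/200 = 85%, 52–63 44/80 = 55%, 64–69 208/320 = 65%, 70+ 70/140 = 50%.
Each respondent's weight = sampled/responded in their class; summing within a class gives n_sampled, so:
  18–24: 360 × 10.5 = 3780
  25–51: 200 × 7.5 = 1500
  52–63: 80 × 8 = 640
  64–69: 320 × 11 = 3520
  70+: 140 × 1 = 140
Adjusted estimate = 9580 / 1,100 = 8.70909 → 8.7.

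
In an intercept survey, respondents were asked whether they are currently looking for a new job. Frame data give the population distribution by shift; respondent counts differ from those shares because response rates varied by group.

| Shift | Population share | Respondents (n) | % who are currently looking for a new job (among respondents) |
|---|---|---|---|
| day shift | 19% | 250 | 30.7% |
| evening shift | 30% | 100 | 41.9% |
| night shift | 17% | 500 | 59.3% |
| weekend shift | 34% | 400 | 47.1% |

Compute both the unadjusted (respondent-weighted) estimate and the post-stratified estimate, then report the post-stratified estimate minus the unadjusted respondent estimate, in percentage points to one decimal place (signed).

Without adjustment, the pooled respondent share is:
  (250/1250)×30.7 + (100/1250)×41.9 + (500/1250)×59.3 + (400/1250)×47.1 = 48.284%
Reweighting by population shift shares:
  0.19×30.7 + 0.3×41.9 + 0.17×59.3 + 0.34×47.1 = 44.498%
Difference = 44.498 − 48.284 = -3.786 pp.

-3.8 percentage points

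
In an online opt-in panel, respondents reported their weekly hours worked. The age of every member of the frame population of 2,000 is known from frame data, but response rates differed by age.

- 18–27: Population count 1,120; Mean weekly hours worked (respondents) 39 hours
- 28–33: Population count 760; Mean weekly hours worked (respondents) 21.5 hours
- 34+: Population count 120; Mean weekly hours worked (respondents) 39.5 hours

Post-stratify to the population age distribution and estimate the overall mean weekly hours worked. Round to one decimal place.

Reweight to the known age distribution:
  18–27: (1,120/2,000) × 39 = 21.84
  28–33: (760/2,000) × 21.5 = 8.17
  34+: (120/2,000) × 39.5 = 2.37
Post-stratified estimate = 32.38 → 32.4.

32.4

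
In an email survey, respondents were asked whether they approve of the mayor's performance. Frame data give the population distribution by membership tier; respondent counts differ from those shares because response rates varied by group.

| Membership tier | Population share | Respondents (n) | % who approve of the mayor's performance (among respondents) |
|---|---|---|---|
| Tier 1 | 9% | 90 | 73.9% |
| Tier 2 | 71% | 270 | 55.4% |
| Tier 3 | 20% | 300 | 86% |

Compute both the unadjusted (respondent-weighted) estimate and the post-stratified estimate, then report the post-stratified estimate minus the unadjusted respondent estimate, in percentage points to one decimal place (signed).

-8.6 percentage points

Naive respondent-only estimate (weights = respondent counts):
  (90/660)×73.9 + (270/660)×55.4 + (300/660)×86 = 71.8318%
Post-stratifying to population shares instead:
  0.09×73.9 + 0.71×55.4 + 0.2×86 = 63.185%
Difference = 63.185 − 71.8318 = -8.6468 pp.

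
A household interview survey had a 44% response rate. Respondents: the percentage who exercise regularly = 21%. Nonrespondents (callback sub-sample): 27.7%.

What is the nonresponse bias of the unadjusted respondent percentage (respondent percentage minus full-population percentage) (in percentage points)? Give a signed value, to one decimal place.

-3.8 percentage points

Nonresponse fraction = 1 − 0.44 = 0.56.
Bias = (nonresponse fraction) × (respondent percentage − nonrespondent percentage)
     = 0.56 × (21 − 27.7) = 0.56 × -6.7 = -3.752.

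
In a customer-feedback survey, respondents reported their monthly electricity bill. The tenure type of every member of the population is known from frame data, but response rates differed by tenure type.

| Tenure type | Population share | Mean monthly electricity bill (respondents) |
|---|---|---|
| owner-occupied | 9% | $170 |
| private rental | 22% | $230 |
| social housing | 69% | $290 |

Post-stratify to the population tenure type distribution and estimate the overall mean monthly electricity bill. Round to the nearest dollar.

Each cell contributes population-share × respondent value:
  owner-occupied: 0.09 × 170 = 15.3
  private rental: 0.22 × 230 = 50.6
  social housing: 0.69 × 290 = 200.1
Post-stratified estimate = 266 → $266.

$266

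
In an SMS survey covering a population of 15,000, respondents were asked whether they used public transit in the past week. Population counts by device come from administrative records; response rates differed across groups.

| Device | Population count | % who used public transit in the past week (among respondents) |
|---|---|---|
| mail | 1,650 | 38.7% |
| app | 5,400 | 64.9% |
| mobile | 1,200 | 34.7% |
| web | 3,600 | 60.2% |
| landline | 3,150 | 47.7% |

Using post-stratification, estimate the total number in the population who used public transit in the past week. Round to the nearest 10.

Estimated count per cell = population count × respondent percentage:
  mail: 1,650 × 38.7% = 638.55
  app: 5,400 × 64.9% = 3504.6
  mobile: 1,200 × 34.7% = 416.4
  web: 3,600 × 60.2% = 2167.2
  landline: 3,150 × 47.7% = 1502.55
Estimated total = 8229.3 → 8,230.

8,230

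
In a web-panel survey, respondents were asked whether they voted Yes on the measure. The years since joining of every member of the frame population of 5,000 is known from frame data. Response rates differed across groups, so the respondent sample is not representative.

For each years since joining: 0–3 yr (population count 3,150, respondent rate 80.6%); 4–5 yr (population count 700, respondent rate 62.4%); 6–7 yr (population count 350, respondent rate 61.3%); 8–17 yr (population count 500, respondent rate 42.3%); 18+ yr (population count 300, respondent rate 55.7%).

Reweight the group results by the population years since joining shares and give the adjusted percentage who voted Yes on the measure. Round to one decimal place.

Weight each group's respondent value by its population share:
  0–3 yr: (3,150/5,000) × 80.6 = 50.778
  4–5 yr: (700/5,000) × 62.4 = 8.736
  6–7 yr: (350/5,000) × 61.3 = 4.291
  8–17 yr: (500/5,000) × 42.3 = 4.23
  18+ yr: (300/5,000) × 55.7 = 3.342
Post-stratified estimate = 71.377 → 71.4%.

71.4%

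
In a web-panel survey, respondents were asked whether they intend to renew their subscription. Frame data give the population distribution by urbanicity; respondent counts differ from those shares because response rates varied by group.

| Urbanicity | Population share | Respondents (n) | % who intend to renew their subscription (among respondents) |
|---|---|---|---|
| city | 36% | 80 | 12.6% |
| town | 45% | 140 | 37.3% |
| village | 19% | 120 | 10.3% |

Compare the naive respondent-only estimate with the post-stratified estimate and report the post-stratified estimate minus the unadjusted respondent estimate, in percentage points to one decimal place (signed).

Naive respondent-only estimate (weights = respondent counts):
  (80/340)×12.6 + (140/340)×37.3 + (120/340)×10.3 = 21.9588%
Post-stratified estimate weights by population shares:
  0.36×12.6 + 0.45×37.3 + 0.19×10.3 = 23.278%
Difference = 23.278 − 21.9588 = 1.3192 pp.

+1.3 percentage points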